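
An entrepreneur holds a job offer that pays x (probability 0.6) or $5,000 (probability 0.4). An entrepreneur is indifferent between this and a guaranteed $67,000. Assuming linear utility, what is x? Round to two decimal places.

x = $108,333.33

0.6·x + 0.4·5000 = 67000
0.6·x = 67000 − 2000 = 65000
x = 65000 / 0.6 = 108333.3333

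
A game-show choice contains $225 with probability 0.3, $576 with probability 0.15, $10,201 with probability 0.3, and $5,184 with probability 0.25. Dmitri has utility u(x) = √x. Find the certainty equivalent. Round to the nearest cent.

E[u] = 0.3·√225 + 0.15·√576 + 0.3·√10201 + 0.25·√5184 = 0.3·15 + 0.15·24 + 0.3·101 + 0.25·72 = 56.4
CE = (56.4)² = 3180.96

$3,180.96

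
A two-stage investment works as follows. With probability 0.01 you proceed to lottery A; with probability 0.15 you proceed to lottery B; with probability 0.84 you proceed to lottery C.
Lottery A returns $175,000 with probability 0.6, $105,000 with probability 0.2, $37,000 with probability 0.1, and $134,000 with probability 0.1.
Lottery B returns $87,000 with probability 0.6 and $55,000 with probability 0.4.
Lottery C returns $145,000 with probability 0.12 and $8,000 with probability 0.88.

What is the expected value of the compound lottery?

$33,090.60

EV(A) = 0.6 × 175000 + 0.2 × 105000 + 0.1 × 37000 + 0.1 × 134000 = 105000 + 21000 + 3700 + 13400 = 143100
EV(B) = 0.6 × 87000 + 0.4 × 55000 = 52200 + 22000 = 74200
EV(C) = 0.12 × 145000 + 0.88 × 8000 = 17400 + 7040 = 24440
Overall = 0.01 × 143100 + 0.15 × 74200 + 0.84 × 24440 = 1431 + 11130 + 20529.6 = 33090.6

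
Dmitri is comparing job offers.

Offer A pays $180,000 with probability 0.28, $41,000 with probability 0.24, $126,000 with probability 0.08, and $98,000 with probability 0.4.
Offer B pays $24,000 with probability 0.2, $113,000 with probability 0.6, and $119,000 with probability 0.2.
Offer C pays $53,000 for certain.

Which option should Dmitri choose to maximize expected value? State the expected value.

Offer A = 0.28 × 180000 + 0.24 × 41000 + 0.08 × 126000 + 0.4 × 98000 = 50400 + 9840 + 10080 + 39200 = 109520
Offer B = 0.2 × 24000 + 0.6 × 113000 + 0.2 × 119000 = 4800 + 67800 + 23800 = 96400
Offer C: 53000 (certain)

Offer A ($109,520)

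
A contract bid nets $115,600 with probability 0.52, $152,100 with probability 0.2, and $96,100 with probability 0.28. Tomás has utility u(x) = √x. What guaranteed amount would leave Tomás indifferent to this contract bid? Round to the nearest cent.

E[u] = 0.52·√115600 + 0.2·√152100 + 0.28·√96100 = 0.52·340 + 0.2·390 + 0.28·310 = 341.6
CE = (341.6)² = 116690.56

$116,690.56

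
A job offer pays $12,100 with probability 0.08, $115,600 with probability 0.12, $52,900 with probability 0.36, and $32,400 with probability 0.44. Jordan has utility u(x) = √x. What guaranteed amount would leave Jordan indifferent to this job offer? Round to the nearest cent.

E[u] = 0.08·√12100 + 0.12·√115600 + 0.36·√52900 + 0.44·√32400 = 0.08·110 + 0.12·340 + 0.36·230 + 0.44·180 = 211.6
CE = (211.6)² = 44774.56

$44,774.56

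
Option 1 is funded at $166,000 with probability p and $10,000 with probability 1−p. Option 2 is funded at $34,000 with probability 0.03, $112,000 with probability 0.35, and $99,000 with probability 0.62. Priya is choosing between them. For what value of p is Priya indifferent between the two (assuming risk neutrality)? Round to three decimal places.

EV(Option 2) = 0.03 × 34000 + 0.35 × 112000 + 0.62 × 99000 = 1020 + 39200 + 61380 = 101600
p·166000 + (1−p)·10000 = 101600
156000p + 10000 = 101600
p = (101600 − 10000) / 156000

p = 0.587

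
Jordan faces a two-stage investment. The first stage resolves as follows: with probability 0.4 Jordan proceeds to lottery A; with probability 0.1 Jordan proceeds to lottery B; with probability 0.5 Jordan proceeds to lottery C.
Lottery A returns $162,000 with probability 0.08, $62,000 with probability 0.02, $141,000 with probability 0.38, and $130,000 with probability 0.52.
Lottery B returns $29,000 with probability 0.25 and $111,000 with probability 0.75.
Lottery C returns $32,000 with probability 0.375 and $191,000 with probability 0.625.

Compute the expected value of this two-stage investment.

$128,889.50

EV(A) = 0.08 × 162000 + 0.02 × 62000 + 0.38 × 141000 + 0.52 × 130000 = 12960 + 1240 + 53580 + 67600 = 135380
EV(B) = 0.25 × 29000 + 0.75 × 111000 = 7250 + 83250 = 90500
EV(C) = 0.375 × 32000 + 0.625 × 191000 = 12000 + 119375 = 131375
Overall = 0.4 × 135380 + 0.1 × 90500 + 0.5 × 131375 = 54152 + 9050 + 65687.5 = 128889.5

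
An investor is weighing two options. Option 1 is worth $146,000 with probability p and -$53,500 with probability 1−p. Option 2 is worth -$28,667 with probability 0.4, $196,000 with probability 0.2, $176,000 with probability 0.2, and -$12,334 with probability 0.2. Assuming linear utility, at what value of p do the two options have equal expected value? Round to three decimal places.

p = 0.571

EV(Option 2) = 0.4 × (-28667) + 0.2 × 196000 + 0.2 × 176000 + 0.2 × (-12334) = -11466.8 + 39200 + 35200 − 2466.8 = 60466.4
p·146000 + (1−p)·(-53500) = 60466.4
199500p − 53500 = 60466.4
p = (60466.4 + 53500) / 199500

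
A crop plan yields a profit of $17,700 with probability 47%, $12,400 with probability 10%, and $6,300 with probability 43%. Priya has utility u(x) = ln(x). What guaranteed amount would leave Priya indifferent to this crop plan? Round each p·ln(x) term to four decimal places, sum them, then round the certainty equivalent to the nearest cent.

$10,954.44

E[u] = 0.47·ln(17700) + 0.1·ln(12400) + 0.43·ln(6300) = 4.5972 + 0.9425 + 3.7618 = 9.3015
CE = e^9.3015 ≈ 10954.44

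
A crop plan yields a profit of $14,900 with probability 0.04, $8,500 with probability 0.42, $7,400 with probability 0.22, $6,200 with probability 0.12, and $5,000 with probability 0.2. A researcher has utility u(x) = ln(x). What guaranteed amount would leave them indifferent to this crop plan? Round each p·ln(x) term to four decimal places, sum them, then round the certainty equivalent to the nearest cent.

E[u] = 0.04·ln(14900) + 0.42·ln(8500) + 0.22·ln(7400) + 0.12·ln(6200) + 0.2·ln(5000) = 0.3844 + 3.8001 + 1.9600 + 1.0479 + 1.7034 = 8.8958
CE = e^8.8958 ≈ 7301.24

$7,301.24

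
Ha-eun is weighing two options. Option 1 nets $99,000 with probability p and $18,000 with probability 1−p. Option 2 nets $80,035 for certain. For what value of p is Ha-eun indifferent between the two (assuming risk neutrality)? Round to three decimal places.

p = 0.766

p·99000 + (1−p)·18000 = 80035
81000p + 18000 = 80035
p = (80035 − 18000) / 81000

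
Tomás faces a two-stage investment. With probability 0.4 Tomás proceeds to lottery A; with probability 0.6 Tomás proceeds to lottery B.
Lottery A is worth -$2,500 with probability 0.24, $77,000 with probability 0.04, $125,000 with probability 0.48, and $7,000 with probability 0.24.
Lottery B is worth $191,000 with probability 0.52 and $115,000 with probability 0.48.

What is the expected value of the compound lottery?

$118,376

EV(A) = 0.24 × (-2500) + 0.04 × 77000 + 0.48 × 125000 + 0.24 × 7000 = -600 + 3080 + 60000 + 1680 = 64160
EV(B) = 0.52 × 191000 + 0.48 × 115000 = 99320 + 55200 = 154520
Overall = 0.4 × 64160 + 0.6 × 154520 = 25664 + 92712 = 118376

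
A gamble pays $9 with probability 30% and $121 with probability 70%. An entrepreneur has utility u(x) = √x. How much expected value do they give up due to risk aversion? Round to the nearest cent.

$13.44

E[u] = 0.3·√9 + 0.7·√121 = 0.3·3 + 0.7·11 = 8.6
CE = (8.6)² = 73.96
Risk premium = EV − CE = 87.4 − 73.96 = 13.44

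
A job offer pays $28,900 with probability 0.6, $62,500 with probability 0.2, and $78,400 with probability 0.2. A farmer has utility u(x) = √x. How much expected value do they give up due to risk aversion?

$2,256

E[u] = 0.6·√28900 + 0.2·√62500 + 0.2·√78400 = 0.6·170 + 0.2·250 + 0.2·280 = 208
CE = (208)² = 43264
Risk premium = EV − CE = 45520 − 43264 = 2256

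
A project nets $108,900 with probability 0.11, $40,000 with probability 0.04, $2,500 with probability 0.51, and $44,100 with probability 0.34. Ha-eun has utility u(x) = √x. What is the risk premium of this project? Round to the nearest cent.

$9,910.56

E[u] = 0.11·√108900 + 0.04·√40000 + 0.51·√2500 + 0.34·√44100 = 0.11·330 + 0.04·200 + 0.51·50 + 0.34·210 = 141.2
CE = (141.2)² = 19937.44
Risk premium = EV − CE = 29848 − 19937.44 = 9910.56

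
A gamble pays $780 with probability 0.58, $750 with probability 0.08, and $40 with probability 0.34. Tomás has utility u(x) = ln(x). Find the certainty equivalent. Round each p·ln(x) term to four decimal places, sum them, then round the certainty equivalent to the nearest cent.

E[u] = 0.58·ln(780) + 0.08·ln(750) + 0.34·ln(40) = 3.8624 + 0.5296 + 1.2542 = 5.6462
CE = e^5.6462 ≈ 283.21

$283.21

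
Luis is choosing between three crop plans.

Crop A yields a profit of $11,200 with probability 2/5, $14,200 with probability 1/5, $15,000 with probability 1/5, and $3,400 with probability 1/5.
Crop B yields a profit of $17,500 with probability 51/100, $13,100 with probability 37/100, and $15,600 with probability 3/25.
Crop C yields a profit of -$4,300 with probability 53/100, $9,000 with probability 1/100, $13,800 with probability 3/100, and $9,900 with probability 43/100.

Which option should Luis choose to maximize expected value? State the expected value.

Crop A = 2/5 × 11200 + 1/5 × 14200 + 1/5 × 15000 + 1/5 × 3400 = 4480 + 2840 + 3000 + 680 = 11000
Crop B = 51/100 × 17500 + 37/100 × 13100 + 3/25 × 15600 = 8925 + 4847 + 1872 = 15644
Crop C = 53/100 × (-4300) + 1/100 × 9000 + 3/100 × 13800 + 43/100 × 9900 = -2279 + 90 + 414 + 4257 = 2482

Crop B ($15,644)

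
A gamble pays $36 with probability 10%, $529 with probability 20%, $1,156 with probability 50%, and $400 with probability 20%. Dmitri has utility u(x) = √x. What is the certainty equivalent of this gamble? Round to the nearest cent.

E[u] = 0.1·√36 + 0.2·√529 + 0.5·√1156 + 0.2·√400 = 0.1·6 + 0.2·23 + 0.5·34 + 0.2·20 = 26.2
CE = (26.2)² = 686.44

$686.44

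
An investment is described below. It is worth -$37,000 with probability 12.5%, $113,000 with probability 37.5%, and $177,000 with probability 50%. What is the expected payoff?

EV = 0.125 × (-37000) + 0.375 × 113000 + 0.5 × 177000 = -4625 + 42375 + 88500 = 126250

$126,250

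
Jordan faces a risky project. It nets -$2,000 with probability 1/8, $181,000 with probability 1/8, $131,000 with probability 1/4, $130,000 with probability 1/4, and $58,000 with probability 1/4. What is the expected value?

EV = 1/8 × (-2000) + 1/8 × 181000 + 1/4 × 131000 + 1/4 × 130000 + 1/4 × 58000 = -250 + 22625 + 32750 + 32500 + 14500 = 102125

$102,125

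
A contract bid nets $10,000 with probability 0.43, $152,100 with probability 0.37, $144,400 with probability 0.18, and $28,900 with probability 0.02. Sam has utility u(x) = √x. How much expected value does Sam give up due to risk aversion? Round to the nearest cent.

E[u] = 0.43·√10000 + 0.37·√152100 + 0.18·√144400 + 0.02·√28900 = 0.43·100 + 0.37·390 + 0.18·380 + 0.02·170 = 259.1
CE = (259.1)² = 67132.81
Risk premium = EV − CE = 87147 − 67132.81 = 20014.19

$20,014.19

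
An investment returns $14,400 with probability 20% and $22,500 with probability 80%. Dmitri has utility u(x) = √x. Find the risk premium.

E[u] = 0.2·√14400 + 0.8·√22500 = 0.2·120 + 0.8·150 = 144
CE = (144)² = 20736
Risk premium = EV − CE = 20880 − 20736 = 144

$144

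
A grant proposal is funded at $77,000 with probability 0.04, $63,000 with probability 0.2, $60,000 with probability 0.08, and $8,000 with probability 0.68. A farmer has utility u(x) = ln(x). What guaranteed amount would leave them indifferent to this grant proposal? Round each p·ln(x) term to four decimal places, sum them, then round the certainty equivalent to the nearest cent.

E[u] = 0.04·ln(77000) + 0.2·ln(63000) + 0.08·ln(60000) + 0.68·ln(8000) = 0.4501 + 2.2102 + 0.8802 + 6.1113 = 9.6518
CE = e^9.6518 ≈ 15549.75

$15,549.75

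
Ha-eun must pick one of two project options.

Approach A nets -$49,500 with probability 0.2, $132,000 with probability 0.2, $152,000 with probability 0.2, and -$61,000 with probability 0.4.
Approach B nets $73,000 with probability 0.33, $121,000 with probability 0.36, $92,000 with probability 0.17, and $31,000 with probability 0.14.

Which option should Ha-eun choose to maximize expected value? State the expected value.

Approach B ($87,630)

Approach A = 0.2 × (-49500) + 0.2 × 132000 + 0.2 × 152000 + 0.4 × (-61000) = -9900 + 26400 + 30400 − 24400 = 22500
Approach B = 0.33 × 73000 + 0.36 × 121000 + 0.17 × 92000 + 0.14 × 31000 = 24090 + 43560 + 15640 + 4340 = 87630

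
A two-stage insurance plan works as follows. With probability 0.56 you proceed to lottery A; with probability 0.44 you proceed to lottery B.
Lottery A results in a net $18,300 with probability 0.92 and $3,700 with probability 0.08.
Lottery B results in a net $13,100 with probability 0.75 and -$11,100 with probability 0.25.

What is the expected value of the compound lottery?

$12,695.92

EV(A) = 0.92 × 18300 + 0.08 × 3700 = 16836 + 296 = 17132
EV(B) = 0.75 × 13100 + 0.25 × (-11100) = 9825 − 2775 = 7050
Overall = 0.56 × 17132 + 0.44 × 7050 = 9593.92 + 3102 = 12695.92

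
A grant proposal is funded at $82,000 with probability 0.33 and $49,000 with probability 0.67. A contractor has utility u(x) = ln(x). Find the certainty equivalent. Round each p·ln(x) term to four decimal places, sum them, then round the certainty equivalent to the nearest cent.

E[u] = 0.33·ln(82000) + 0.67·ln(49000) = 3.7338 + 7.2357 = 10.9695
CE = e^10.9695 ≈ 58075.55

$58,075.55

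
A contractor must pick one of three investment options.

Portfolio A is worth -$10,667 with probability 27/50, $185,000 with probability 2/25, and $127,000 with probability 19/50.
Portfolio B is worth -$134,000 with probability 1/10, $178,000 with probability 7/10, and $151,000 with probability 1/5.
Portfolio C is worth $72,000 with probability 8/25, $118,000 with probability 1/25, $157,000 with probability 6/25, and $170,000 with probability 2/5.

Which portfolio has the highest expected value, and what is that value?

Portfolio A = 27/50 × (-10667) + 2/25 × 185000 + 19/50 × 127000 = -5760.18 + 14800 + 48260 = 57299.82
Portfolio B = 1/10 × (-134000) + 7/10 × 178000 + 1/5 × 151000 = -13400 + 124600 + 30200 = 141400
Portfolio C = 8/25 × 72000 + 1/25 × 118000 + 6/25 × 157000 + 2/5 × 170000 = 23040 + 4720 + 37680 + 68000 = 133440

Portfolio B ($141,400)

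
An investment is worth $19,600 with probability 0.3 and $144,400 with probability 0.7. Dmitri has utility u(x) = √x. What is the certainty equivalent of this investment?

$94,864

E[u] = 0.3·√19600 + 0.7·√144400 = 0.3·140 + 0.7·380 = 308
CE = (308)² = 94864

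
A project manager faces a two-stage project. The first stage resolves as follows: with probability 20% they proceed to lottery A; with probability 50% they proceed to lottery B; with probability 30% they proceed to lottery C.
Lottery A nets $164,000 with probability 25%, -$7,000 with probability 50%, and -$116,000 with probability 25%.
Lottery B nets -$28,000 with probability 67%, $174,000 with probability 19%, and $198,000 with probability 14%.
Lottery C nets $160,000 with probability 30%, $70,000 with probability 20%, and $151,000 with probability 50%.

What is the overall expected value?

EV(A) = 0.25 × 164000 + 0.5 × (-7000) + 0.25 × (-116000) = 41000 − 3500 − 29000 = 8500
EV(B) = 0.67 × (-28000) + 0.19 × 174000 + 0.14 × 198000 = -18760 + 33060 + 27720 = 42020
EV(C) = 0.3 × 160000 + 0.2 × 70000 + 0.5 × 151000 = 48000 + 14000 + 75500 = 137500
Overall = 0.2 × 8500 + 0.5 × 42020 + 0.3 × 137500 = 1700 + 21010 + 41250 = 63960

$63,960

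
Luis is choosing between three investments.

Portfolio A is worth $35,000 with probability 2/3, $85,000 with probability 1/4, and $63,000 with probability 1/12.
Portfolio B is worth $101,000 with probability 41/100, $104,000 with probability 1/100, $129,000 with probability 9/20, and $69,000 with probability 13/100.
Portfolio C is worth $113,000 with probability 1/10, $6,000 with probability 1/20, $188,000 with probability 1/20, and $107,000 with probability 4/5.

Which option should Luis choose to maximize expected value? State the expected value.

Portfolio A = 2/3 × 35000 + 1/4 × 85000 + 1/12 × 63000 = 23333.3333 + 21250 + 5250 = 49833.3333
Portfolio B = 41/100 × 101000 + 1/100 × 104000 + 9/20 × 129000 + 13/100 × 69000 = 41410 + 1040 + 58050 + 8970 = 109470
Portfolio C = 1/10 × 113000 + 1/20 × 6000 + 1/20 × 188000 + 4/5 × 107000 = 11300 + 300 + 9400 + 85600 = 106600

Portfolio B ($109,470)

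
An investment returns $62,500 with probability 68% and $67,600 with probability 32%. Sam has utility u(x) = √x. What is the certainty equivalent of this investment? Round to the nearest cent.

$64,110.24

E[u] = 0.68·√62500 + 0.32·√67600 = 0.68·250 + 0.32·260 = 253.2
CE = (253.2)² = 64110.24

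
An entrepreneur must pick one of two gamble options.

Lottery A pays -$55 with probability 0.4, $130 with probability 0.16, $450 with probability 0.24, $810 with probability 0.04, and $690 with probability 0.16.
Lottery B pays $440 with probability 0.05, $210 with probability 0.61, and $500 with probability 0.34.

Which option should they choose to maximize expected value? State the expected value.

Lottery B ($320.10)

Lottery A = 0.4 × (-55) + 0.16 × 130 + 0.24 × 450 + 0.04 × 810 + 0.16 × 690 = -22 + 20.8 + 108 + 32.4 + 110.4 = 249.6
Lottery B = 0.05 × 440 + 0.61 × 210 + 0.34 × 500 = 22 + 128.1 + 170 = 320.1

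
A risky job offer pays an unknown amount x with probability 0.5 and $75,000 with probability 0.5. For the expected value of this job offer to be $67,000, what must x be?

x = $59,000

0.5·x + 0.5·75000 = 67000
0.5·x = 67000 − 37500 = 29500
x = 29500 / 0.5 = 59000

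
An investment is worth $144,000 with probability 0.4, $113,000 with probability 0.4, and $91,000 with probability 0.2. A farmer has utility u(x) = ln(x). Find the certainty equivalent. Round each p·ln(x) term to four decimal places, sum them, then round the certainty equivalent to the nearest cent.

$119,228.85

E[u] = 0.4·ln(144000) + 0.4·ln(113000) + 0.2·ln(91000) = 4.7510 + 4.6541 + 2.2837 = 11.6888
CE = e^11.6888 ≈ 119228.85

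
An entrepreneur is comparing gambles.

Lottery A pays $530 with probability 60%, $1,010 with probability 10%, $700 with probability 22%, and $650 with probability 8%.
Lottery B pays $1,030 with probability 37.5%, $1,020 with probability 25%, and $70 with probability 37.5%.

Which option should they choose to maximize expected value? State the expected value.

Lottery B ($667.50)

Lottery A = 0.6 × 530 + 0.1 × 1010 + 0.22 × 700 + 0.08 × 650 = 318 + 101 + 154 + 52 = 625
Lottery B = 0.375 × 1030 + 0.25 × 1020 + 0.375 × 70 = 386.25 + 255 + 26.25 = 667.5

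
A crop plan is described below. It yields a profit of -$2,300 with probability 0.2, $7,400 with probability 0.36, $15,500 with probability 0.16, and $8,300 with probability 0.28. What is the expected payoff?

$7,008

EV = 0.2 × (-2300) + 0.36 × 7400 + 0.16 × 15500 + 0.28 × 8300 = -460 + 2664 + 2480 + 2324 = 7008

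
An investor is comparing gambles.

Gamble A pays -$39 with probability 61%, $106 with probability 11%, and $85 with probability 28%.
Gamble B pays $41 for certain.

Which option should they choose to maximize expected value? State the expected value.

Gamble A = 0.61 × (-39) + 0.11 × 106 + 0.28 × 85 = -23.79 + 11.66 + 23.8 = 11.67
Gamble B: 41 (certain)

Gamble B ($41)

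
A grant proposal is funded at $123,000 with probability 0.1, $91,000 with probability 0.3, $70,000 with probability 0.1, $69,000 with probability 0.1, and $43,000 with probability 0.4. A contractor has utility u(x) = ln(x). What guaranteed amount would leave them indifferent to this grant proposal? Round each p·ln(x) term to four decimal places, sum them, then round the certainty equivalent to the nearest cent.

$65,841.13

E[u] = 0.1·ln(123000) + 0.3·ln(91000) + 0.1·ln(70000) + 0.1·ln(69000) + 0.4·ln(43000) = 1.1720 + 3.4256 + 1.1156 + 1.1142 + 4.2676 = 11.0950
CE = e^11.0950 ≈ 65841.13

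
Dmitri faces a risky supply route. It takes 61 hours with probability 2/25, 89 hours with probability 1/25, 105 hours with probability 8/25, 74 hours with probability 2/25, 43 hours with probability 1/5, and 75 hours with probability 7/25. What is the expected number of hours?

77.56 hours

EV = 2/25 × 61 + 1/25 × 89 + 8/25 × 105 + 2/25 × 74 + 1/5 × 43 + 7/25 × 75 = 4.88 + 3.56 + 33.6 + 5.92 + 8.6 + 21 = 77.56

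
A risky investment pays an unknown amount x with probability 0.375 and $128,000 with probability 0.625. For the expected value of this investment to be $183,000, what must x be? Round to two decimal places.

0.375·x + 0.625·128000 = 183000
0.375·x = 183000 − 80000 = 103000
x = 103000 / 0.375 = 274666.6667

x = $274,666.67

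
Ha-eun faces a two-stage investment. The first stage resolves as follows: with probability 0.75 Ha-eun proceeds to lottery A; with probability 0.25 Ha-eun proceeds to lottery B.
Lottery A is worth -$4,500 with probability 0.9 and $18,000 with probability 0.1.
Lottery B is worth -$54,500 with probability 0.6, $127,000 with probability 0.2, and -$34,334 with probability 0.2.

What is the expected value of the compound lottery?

EV(A) = 0.9 × (-4500) + 0.1 × 18000 = -4050 + 1800 = -2250
EV(B) = 0.6 × (-54500) + 0.2 × 127000 + 0.2 × (-34334) = -32700 + 25400 − 6866.8 = -14166.8
Overall = 0.75 × (-2250) + 0.25 × (-14166.8) = -1687.5 − 3541.7 = -5229.2

-$5,229.20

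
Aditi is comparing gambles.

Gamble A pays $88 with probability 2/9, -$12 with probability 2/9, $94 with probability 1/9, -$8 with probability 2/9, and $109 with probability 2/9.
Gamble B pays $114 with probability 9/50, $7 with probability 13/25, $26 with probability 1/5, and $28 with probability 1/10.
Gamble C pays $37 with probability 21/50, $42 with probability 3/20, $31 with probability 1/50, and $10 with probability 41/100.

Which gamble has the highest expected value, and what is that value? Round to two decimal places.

Gamble A = 2/9 × 88 + 2/9 × (-12) + 1/9 × 94 + 2/9 × (-8) + 2/9 × 109 = 19.5556 − 2.6667 + 10.4444 − 1.7778 + 24.2222 = 49.7778
Gamble B = 9/50 × 114 + 13/25 × 7 + 1/5 × 26 + 1/10 × 28 = 20.52 + 3.64 + 5.2 + 2.8 = 32.16
Gamble C = 21/50 × 37 + 3/20 × 42 + 1/50 × 31 + 41/100 × 10 = 15.54 + 6.3 + 0.62 + 4.1 = 26.56

Gamble A ($49.78)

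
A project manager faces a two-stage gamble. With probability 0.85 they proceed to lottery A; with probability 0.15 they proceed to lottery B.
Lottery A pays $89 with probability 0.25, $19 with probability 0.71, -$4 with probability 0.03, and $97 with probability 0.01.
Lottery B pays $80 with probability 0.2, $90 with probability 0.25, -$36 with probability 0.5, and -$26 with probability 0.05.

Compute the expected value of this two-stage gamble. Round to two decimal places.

$33.98

EV(A) = 0.25 × 89 + 0.71 × 19 + 0.03 × (-4) + 0.01 × 97 = 22.25 + 13.49 − 0.12 + 0.97 = 36.59
EV(B) = 0.2 × 80 + 0.25 × 90 + 0.5 × (-36) + 0.05 × (-26) = 16 + 22.5 − 18 − 1.3 = 19.2
Overall = 0.85 × 36.59 + 0.15 × 19.2 = 31.1015 + 2.88 = 33.9815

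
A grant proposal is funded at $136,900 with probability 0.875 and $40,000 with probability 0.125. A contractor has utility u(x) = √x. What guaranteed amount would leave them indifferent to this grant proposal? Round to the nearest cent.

$121,626.56

E[u] = 0.875·√136900 + 0.125·√40000 = 0.875·370 + 0.125·200 = 348.75
CE = (348.75)² = 121626.5625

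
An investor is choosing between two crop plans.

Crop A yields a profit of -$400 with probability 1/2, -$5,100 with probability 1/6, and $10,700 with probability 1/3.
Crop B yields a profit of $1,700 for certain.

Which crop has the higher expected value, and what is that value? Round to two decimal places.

Crop A ($2,516.67)

Crop A = 1/2 × (-400) + 1/6 × (-5100) + 1/3 × 10700 = -200 − 850 + 3566.6667 = 2516.6667
Crop B: 1700 (certain)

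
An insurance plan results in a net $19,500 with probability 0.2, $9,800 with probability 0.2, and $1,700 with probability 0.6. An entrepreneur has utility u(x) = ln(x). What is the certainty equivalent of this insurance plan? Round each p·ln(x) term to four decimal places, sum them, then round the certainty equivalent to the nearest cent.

$3,930.81

E[u] = 0.2·ln(19500) + 0.2·ln(9800) + 0.6·ln(1700) = 1.9756 + 1.8380 + 4.4630 = 8.2766
CE = e^8.2766 ≈ 3930.81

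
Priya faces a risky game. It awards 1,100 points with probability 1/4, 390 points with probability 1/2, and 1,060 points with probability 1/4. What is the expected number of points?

EV = 1/4 × 1100 + 1/2 × 390 + 1/4 × 1060 = 275 + 195 + 265 = 735

735 points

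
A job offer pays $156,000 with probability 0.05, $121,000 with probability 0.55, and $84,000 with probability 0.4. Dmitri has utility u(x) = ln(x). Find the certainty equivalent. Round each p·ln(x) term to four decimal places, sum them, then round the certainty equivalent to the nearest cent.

$105,905.24

E[u] = 0.05·ln(156000) + 0.55·ln(121000) + 0.4·ln(84000) = 0.5979 + 6.4370 + 4.5354 = 11.5703
CE = e^11.5703 ≈ 105905.24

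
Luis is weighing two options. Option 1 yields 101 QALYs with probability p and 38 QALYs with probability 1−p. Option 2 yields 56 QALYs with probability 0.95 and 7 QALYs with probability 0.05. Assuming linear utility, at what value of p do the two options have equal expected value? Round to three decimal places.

EV(Option 2) = 0.95 × 56 + 0.05 × 7 = 53.2 + 0.35 = 53.55
p·101 + (1−p)·38 = 53.55
63p + 38 = 53.55
p = (53.55 − 38) / 63

p = 0.247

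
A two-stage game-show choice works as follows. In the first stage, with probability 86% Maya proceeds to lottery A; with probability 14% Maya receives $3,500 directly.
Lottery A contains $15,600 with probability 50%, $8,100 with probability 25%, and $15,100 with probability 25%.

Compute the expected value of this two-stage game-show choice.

EV(A) = 0.5 × 15600 + 0.25 × 8100 + 0.25 × 15100 = 7800 + 2025 + 3775 = 13600
Branch B: 3500 (certain)
Overall = 0.86 × 13600 + 0.14 × 3500 = 11696 + 490 = 12186

$12,186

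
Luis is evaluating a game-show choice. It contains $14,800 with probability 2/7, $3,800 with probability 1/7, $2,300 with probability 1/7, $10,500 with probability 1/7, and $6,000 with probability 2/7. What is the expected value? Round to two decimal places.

EV = 2/7 × 14800 + 1/7 × 3800 + 1/7 × 2300 + 1/7 × 10500 + 2/7 × 6000 = 4228.5714 + 542.8571 + 328.5714 + 1500 + 1714.2857 = 8314.2857

$8,314.29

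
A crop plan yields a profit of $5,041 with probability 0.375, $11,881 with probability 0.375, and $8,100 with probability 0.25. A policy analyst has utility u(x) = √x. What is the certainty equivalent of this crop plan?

E[u] = 0.375·√5041 + 0.375·√11881 + 0.25·√8100 = 0.375·71 + 0.375·109 + 0.25·90 = 90
CE = (90)² = 8100

$8,100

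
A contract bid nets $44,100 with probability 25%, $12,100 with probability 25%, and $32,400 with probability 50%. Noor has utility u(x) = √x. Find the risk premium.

E[u] = 0.25·√44100 + 0.25·√12100 + 0.5·√32400 = 0.25·210 + 0.25·110 + 0.5·180 = 170
CE = (170)² = 28900
Risk premium = EV − CE = 30250 − 28900 = 1350

$1,350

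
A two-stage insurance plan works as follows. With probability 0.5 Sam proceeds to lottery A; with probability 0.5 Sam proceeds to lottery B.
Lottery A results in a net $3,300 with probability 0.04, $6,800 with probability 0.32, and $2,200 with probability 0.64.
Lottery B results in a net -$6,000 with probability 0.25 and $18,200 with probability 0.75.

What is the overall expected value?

EV(A) = 0.04 × 3300 + 0.32 × 6800 + 0.64 × 2200 = 132 + 2176 + 1408 = 3716
EV(B) = 0.25 × (-6000) + 0.75 × 18200 = -1500 + 13650 = 12150
Overall = 0.5 × 3716 + 0.5 × 12150 = 1858 + 6075 = 7933

$7,933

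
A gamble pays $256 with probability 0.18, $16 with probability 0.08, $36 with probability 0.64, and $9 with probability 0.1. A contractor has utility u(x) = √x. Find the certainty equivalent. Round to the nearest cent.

$53.88

E[u] = 0.18·√256 + 0.08·√16 + 0.64·√36 + 0.1·√9 = 0.18·16 + 0.08·4 + 0.64·6 + 0.1·3 = 7.34
CE = (7.34)² = 53.8756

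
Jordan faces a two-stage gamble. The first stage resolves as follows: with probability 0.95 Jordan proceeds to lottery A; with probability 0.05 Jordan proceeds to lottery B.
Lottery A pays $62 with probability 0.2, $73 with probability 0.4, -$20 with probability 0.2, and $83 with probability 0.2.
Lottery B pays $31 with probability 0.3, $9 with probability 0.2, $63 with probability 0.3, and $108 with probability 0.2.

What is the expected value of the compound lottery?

$54.07

EV(A) = 0.2 × 62 + 0.4 × 73 + 0.2 × (-20) + 0.2 × 83 = 12.4 + 29.2 − 4 + 16.6 = 54.2
EV(B) = 0.3 × 31 + 0.2 × 9 + 0.3 × 63 + 0.2 × 108 = 9.3 + 1.8 + 18.9 + 21.6 = 51.6
Overall = 0.95 × 54.2 + 0.05 × 51.6 = 51.49 + 2.58 = 54.07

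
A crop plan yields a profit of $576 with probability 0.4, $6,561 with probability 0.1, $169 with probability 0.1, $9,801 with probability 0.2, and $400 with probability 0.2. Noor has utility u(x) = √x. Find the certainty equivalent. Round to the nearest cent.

E[u] = 0.4·√576 + 0.1·√6561 + 0.1·√169 + 0.2·√9801 + 0.2·√400 = 0.4·24 + 0.1·81 + 0.1·13 + 0.2·99 + 0.2·20 = 42.8
CE = (42.8)² = 1831.84

$1,831.84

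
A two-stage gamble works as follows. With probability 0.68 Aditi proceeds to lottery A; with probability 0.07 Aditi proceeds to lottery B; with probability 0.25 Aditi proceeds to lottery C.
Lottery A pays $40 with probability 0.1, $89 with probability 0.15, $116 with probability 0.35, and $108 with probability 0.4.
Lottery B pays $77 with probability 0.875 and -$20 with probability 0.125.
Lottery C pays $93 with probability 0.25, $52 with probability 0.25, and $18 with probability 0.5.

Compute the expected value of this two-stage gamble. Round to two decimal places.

EV(A) = 0.1 × 40 + 0.15 × 89 + 0.35 × 116 + 0.4 × 108 = 4 + 13.35 + 40.6 + 43.2 = 101.15
EV(B) = 0.875 × 77 + 0.125 × (-20) = 67.375 − 2.5 = 64.875
EV(C) = 0.25 × 93 + 0.25 × 52 + 0.5 × 18 = 23.25 + 13 + 9 = 45.25
Overall = 0.68 × 101.15 + 0.07 × 64.875 + 0.25 × 45.25 = 68.782 + 4.54125 + 11.3125 = 84.63575

$84.64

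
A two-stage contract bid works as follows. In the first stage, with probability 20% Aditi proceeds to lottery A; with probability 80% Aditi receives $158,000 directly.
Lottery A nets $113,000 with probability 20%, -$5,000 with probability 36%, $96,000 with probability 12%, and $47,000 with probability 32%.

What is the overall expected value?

$135,872

EV(A) = 0.2 × 113000 + 0.36 × (-5000) + 0.12 × 96000 + 0.32 × 47000 = 22600 − 1800 + 11520 + 15040 = 47360
Branch B: 158000 (certain)
Overall = 0.2 × 47360 + 0.8 × 158000 = 9472 + 126400 = 135872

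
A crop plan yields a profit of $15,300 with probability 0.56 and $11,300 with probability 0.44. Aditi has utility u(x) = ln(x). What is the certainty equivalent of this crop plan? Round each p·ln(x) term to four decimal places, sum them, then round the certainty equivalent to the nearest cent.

E[u] = 0.56·ln(15300) + 0.44·ln(11300) = 5.3959 + 4.1063 = 9.5022
CE = e^9.5022 ≈ 13389.15

$13,389.15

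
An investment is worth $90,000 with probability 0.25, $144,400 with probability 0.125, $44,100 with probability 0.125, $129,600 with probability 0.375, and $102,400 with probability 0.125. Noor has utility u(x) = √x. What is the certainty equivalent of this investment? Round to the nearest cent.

$104,814.06

E[u] = 0.25·√90000 + 0.125·√144400 + 0.125·√44100 + 0.375·√129600 + 0.125·√102400 = 0.25·300 + 0.125·380 + 0.125·210 + 0.375·360 + 0.125·320 = 323.75
CE = (323.75)² = 104814.0625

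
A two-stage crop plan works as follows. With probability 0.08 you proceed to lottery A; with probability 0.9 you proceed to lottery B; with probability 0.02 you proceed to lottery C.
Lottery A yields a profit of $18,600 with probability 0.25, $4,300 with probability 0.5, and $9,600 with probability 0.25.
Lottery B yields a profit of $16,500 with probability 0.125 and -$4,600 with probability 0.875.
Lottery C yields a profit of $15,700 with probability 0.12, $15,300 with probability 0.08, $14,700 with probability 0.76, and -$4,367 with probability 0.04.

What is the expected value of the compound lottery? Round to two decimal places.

EV(A) = 0.25 × 18600 + 0.5 × 4300 + 0.25 × 9600 = 4650 + 2150 + 2400 = 9200
EV(B) = 0.125 × 16500 + 0.875 × (-4600) = 2062.5 − 4025 = -1962.5
EV(C) = 0.12 × 15700 + 0.08 × 15300 + 0.76 × 14700 + 0.04 × (-4367) = 1884 + 1224 + 11172 − 174.68 = 14105.32
Overall = 0.08 × 9200 + 0.9 × (-1962.5) + 0.02 × 14105.32 = 736 − 1766.25 + 282.1064 = -748.1436

-$748.14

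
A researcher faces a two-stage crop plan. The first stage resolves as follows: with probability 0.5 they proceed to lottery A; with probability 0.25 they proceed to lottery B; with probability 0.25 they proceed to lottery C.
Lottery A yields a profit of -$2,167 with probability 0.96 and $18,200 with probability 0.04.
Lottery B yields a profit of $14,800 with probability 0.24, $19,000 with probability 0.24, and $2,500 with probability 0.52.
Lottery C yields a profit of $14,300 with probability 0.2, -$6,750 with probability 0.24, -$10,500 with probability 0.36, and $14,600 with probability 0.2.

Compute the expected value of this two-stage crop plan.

EV(A) = 0.96 × (-2167) + 0.04 × 18200 = -2080.32 + 728 = -1352.32
EV(B) = 0.24 × 14800 + 0.24 × 19000 + 0.52 × 2500 = 3552 + 4560 + 1300 = 9412
EV(C) = 0.2 × 14300 + 0.24 × (-6750) + 0.36 × (-10500) + 0.2 × 14600 = 2860 − 1620 − 3780 + 2920 = 380
Overall = 0.5 × (-1352.32) + 0.25 × 9412 + 0.25 × 380 = -676.16 + 2353 + 95 = 1771.84

$1,771.84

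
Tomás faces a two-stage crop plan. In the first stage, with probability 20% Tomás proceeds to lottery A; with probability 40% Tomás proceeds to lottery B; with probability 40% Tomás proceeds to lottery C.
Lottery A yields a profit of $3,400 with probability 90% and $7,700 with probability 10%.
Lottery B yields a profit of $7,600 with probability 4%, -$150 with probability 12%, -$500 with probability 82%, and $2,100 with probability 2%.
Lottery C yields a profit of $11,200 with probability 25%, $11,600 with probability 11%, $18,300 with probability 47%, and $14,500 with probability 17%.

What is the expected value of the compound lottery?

EV(A) = 0.9 × 3400 + 0.1 × 7700 = 3060 + 770 = 3830
EV(B) = 0.04 × 7600 + 0.12 × (-150) + 0.82 × (-500) + 0.02 × 2100 = 304 − 18 − 410 + 42 = -82
EV(C) = 0.25 × 11200 + 0.11 × 11600 + 0.47 × 18300 + 0.17 × 14500 = 2800 + 1276 + 8601 + 2465 = 15142
Overall = 0.2 × 3830 + 0.4 × (-82) + 0.4 × 15142 = 766 − 32.8 + 6056.8 = 6790

$6,790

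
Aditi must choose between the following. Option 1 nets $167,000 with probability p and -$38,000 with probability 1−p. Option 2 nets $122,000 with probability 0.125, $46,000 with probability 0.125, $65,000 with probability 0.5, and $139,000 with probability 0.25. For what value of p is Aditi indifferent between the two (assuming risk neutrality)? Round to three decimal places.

p = 0.616

EV(Option 2) = 0.125 × 122000 + 0.125 × 46000 + 0.5 × 65000 + 0.25 × 139000 = 15250 + 5750 + 32500 + 34750 = 88250
p·167000 + (1−p)·(-38000) = 88250
205000p − 38000 = 88250
p = (88250 + 38000) / 205000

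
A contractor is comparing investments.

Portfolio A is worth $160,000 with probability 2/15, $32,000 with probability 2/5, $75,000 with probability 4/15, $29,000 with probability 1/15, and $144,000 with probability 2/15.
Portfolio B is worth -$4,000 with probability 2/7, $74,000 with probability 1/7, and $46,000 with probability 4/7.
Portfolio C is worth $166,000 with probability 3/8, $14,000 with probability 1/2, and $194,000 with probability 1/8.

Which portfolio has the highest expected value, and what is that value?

Portfolio A = 2/15 × 160000 + 2/5 × 32000 + 4/15 × 75000 + 1/15 × 29000 + 2/15 × 144000 = 21333.3333 + 12800 + 20000 + 1933.3333 + 19200 = 75266.6667
Portfolio B = 2/7 × (-4000) + 1/7 × 74000 + 4/7 × 46000 = -1142.8571 + 10571.4286 + 26285.7143 = 35714.2857
Portfolio C = 3/8 × 166000 + 1/2 × 14000 + 1/8 × 194000 = 62250 + 7000 + 24250 = 93500

Portfolio C ($93,500)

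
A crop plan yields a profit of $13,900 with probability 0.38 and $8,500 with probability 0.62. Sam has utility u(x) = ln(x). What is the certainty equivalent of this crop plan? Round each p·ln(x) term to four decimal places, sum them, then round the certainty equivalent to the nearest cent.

E[u] = 0.38·ln(13900) + 0.62·ln(8500) = 3.6251 + 5.6096 = 9.2347
CE = e^9.2347 ≈ 10246.59

$10,246.59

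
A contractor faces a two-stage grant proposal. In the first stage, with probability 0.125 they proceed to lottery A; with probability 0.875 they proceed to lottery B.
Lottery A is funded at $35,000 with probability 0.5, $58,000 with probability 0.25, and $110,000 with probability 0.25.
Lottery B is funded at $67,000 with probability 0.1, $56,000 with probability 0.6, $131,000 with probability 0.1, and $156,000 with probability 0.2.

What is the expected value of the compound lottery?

$81,462.50

EV(A) = 0.5 × 35000 + 0.25 × 58000 + 0.25 × 110000 = 17500 + 14500 + 27500 = 59500
EV(B) = 0.1 × 67000 + 0.6 × 56000 + 0.1 × 131000 + 0.2 × 156000 = 6700 + 33600 + 13100 + 31200 = 84600
Overall = 0.125 × 59500 + 0.875 × 84600 = 7437.5 + 74025 = 81462.5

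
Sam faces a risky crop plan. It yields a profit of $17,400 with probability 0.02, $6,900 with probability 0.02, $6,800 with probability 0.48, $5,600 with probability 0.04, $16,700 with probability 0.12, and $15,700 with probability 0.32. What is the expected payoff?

$11,002

EV = 0.02 × 17400 + 0.02 × 6900 + 0.48 × 6800 + 0.04 × 5600 + 0.12 × 16700 + 0.32 × 15700 = 348 + 138 + 3264 + 224 + 2004 + 5024 = 11002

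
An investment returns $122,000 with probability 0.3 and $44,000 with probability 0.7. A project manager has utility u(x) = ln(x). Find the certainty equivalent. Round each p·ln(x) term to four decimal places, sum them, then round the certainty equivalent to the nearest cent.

E[u] = 0.3·ln(122000) + 0.7·ln(44000) = 3.5135 + 7.4844 = 10.9979
CE = e^10.9979 ≈ 59748.54

$59,748.54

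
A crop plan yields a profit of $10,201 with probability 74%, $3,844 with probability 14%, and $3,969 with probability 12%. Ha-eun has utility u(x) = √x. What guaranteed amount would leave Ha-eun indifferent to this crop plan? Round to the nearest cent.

$8,277.36

E[u] = 0.74·√10201 + 0.14·√3844 + 0.12·√3969 = 0.74·101 + 0.14·62 + 0.12·63 = 90.98
CE = (90.98)² = 8277.3604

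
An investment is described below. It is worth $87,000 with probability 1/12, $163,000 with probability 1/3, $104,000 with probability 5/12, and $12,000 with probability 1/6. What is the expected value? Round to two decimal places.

EV = 1/12 × 87000 + 1/3 × 163000 + 5/12 × 104000 + 1/6 × 12000 = 7250 + 54333.3333 + 43333.3333 + 2000 = 106916.6667

$106,916.67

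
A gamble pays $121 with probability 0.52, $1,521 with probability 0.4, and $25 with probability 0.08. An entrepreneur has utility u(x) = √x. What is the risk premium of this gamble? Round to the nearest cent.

E[u] = 0.52·√121 + 0.4·√1521 + 0.08·√25 = 0.52·11 + 0.4·39 + 0.08·5 = 21.72
CE = (21.72)² = 471.7584
Risk premium = EV − CE = 673.32 − 471.7584 = 201.5616

$201.56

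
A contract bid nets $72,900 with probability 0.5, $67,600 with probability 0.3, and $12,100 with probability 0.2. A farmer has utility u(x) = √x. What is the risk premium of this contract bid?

E[u] = 0.5·√72900 + 0.3·√67600 + 0.2·√12100 = 0.5·270 + 0.3·260 + 0.2·110 = 235
CE = (235)² = 55225
Risk premium = EV − CE = 59150 − 55225 = 3925

$3,925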